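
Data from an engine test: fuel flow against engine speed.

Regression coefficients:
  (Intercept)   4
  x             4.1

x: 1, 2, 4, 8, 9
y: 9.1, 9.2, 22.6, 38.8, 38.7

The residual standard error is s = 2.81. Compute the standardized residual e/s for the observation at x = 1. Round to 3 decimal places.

ŷ = 4 + 4.1·1 = 8.1
e = 9.1 − 8.1 = 1
e/s = 1 / 2.81 = 0.356

0.356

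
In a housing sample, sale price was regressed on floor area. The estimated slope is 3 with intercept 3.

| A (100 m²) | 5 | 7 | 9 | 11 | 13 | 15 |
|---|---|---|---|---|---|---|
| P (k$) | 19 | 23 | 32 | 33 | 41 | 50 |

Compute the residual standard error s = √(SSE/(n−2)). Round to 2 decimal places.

s = 2.24

A=5: P̂ = 3 + 3·5 = 18; e = 19 − 18 = 1
A=7: P̂ = 3 + 3·7 = 24; e = 23 − 24 = -1
A=9: P̂ = 3 + 3·9 = 30; e = 32 − 30 = 2
A=11: P̂ = 3 + 3·11 = 36; e = 33 − 36 = -3
A=13: P̂ = 3 + 3·13 = 42; e = 41 − 42 = -1
A=15: P̂ = 3 + 3·15 = 48; e = 50 − 48 = 2
SSE = 1 + 1 + 4 + 9 + 1 + 4 = 20
s = √(20/4) = √5 ≈ 2.24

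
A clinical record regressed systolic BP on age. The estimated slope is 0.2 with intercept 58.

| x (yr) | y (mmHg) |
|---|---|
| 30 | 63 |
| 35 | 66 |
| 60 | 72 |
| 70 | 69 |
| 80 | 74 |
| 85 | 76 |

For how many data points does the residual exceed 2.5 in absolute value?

x=30: ŷ = 58 + 0.2·30 = 64; r = 63 − 64 = -1
x=35: ŷ = 58 + 0.2·35 = 65; r = 66 − 65 = 1
x=60: ŷ = 58 + 0.2·60 = 70; r = 72 − 70 = 2
x=70: ŷ = 58 + 0.2·70 = 72; r = 69 − 72 = -3
x=80: ŷ = 58 + 0.2·80 = 74; r = 74 − 74 = 0
x=85: ŷ = 58 + 0.2·85 = 75; r = 76 − 75 = 1
|r| > 2.5: x=70 (|r|=3) → 1

1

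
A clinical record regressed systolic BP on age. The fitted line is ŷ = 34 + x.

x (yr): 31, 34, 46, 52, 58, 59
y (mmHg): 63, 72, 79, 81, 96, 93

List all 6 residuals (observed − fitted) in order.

-2, 4, -1, -5, 4, 0

x=31: ŷ = 34 + 31 = 65; e = 63 − 65 = -2
x=34: ŷ = 34 + 34 = 68; e = 72 − 68 = 4
x=46: ŷ = 34 + 46 = 80; e = 79 − 80 = -1
x=52: ŷ = 34 + 52 = 86; e = 81 − 86 = -5
x=58: ŷ = 34 + 58 = 92; e = 96 − 92 = 4
x=59: ŷ = 34 + 59 = 93; e = 93 − 93 = 0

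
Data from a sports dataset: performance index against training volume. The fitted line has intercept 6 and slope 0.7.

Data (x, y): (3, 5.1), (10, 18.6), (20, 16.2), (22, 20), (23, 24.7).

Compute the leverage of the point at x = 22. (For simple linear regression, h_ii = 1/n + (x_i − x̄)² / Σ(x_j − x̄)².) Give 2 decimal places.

x̄ = (3 + 10 + 20 + 22 + 23)/5 = 15.6
Σ(x − x̄)² = 158.76 + 31.36 + 19.36 + 40.96 + 54.76 = 305.2
h = 1/5 + (6.4)²/305.2 = 0.2 + 0.134207 = 0.33

h = 0.33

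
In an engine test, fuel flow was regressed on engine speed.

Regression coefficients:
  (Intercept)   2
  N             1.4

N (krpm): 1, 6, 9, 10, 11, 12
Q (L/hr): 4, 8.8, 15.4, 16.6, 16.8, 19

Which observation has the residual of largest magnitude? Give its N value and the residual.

N = 6, e = -1.6

N=1: Q̂ = 2 + 1.4·1 = 3.4; e = 4 − 3.4 = 0.6
N=6: Q̂ = 2 + 1.4·6 = 10.4; e = 8.8 − 10.4 = -1.6
N=9: Q̂ = 2 + 1.4·9 = 14.6; e = 15.4 − 14.6 = 0.8
N=10: Q̂ = 2 + 1.4·10 = 16; e = 16.6 − 16 = 0.6
N=11: Q̂ = 2 + 1.4·11 = 17.4; e = 16.8 − 17.4 = -0.6
N=12: Q̂ = 2 + 1.4·12 = 18.8; e = 19 − 18.8 = 0.2
Largest |e| is 1.6 at N = 6, residual -1.6.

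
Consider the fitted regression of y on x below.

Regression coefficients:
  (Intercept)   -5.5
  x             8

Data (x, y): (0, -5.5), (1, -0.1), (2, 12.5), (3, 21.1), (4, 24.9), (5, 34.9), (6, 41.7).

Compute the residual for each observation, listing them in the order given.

0, -2.6, 2, 2.6, -1.6, 0.4, -0.8

x=0: ŷ = -5.5 + 8·0 = -5.5; e = -5.5 − (-5.5) = 0
x=1: ŷ = -5.5 + 8·1 = 2.5; e = -0.1 − 2.5 = -2.6
x=2: ŷ = -5.5 + 8·2 = 10.5; e = 12.5 − 10.5 = 2
x=3: ŷ = -5.5 + 8·3 = 18.5; e = 21.1 − 18.5 = 2.6
x=4: ŷ = -5.5 + 8·4 = 26.5; e = 24.9 − 26.5 = -1.6
x=5: ŷ = -5.5 + 8·5 = 34.5; e = 34.9 − 34.5 = 0.4
x=6: ŷ = -5.5 + 8·6 = 42.5; e = 41.7 − 42.5 = -0.8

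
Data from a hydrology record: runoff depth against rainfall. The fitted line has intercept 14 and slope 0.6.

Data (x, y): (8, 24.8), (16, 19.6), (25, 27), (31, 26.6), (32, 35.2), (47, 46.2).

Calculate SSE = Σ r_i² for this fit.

x=8: ŷ = 14 + 0.6·8 = 18.8; r = 24.8 − 18.8 = 6
x=16: ŷ = 14 + 0.6·16 = 23.6; r = 19.6 − 23.6 = -4
x=25: ŷ = 14 + 0.6·25 = 29; r = 27 − 29 = -2
x=31: ŷ = 14 + 0.6·31 = 32.6; r = 26.6 − 32.6 = -6
x=32: ŷ = 14 + 0.6·32 = 33.2; r = 35.2 − 33.2 = 2
x=47: ŷ = 14 + 0.6·47 = 42.2; r = 46.2 − 42.2 = 4
SSE = 36 + 16 + 4 + 36 + 4 + 16 = 112

SSE = 112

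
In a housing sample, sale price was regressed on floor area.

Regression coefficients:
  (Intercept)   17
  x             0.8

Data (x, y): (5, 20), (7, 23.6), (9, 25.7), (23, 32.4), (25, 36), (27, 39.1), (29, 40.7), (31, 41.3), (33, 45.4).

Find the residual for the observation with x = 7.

r = 1

ŷ = 17 + 0.8·7 = 22.6
r = 23.6 − 22.6 = 1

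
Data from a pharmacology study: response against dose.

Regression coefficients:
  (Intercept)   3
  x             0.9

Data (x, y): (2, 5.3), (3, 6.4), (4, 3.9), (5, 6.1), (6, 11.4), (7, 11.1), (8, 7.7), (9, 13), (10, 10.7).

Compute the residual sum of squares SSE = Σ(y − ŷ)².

SSE = 33.78

x=2: ŷ = 3 + 0.9·2 = 4.8; e = 5.3 − 4.8 = 0.5
x=3: ŷ = 3 + 0.9·3 = 5.7; e = 6.4 − 5.7 = 0.7
x=4: ŷ = 3 + 0.9·4 = 6.6; e = 3.9 − 6.6 = -2.7
x=5: ŷ = 3 + 0.9·5 = 7.5; e = 6.1 − 7.5 = -1.4
x=6: ŷ = 3 + 0.9·6 = 8.4; e = 11.4 − 8.4 = 3
x=7: ŷ = 3 + 0.9·7 = 9.3; e = 11.1 − 9.3 = 1.8
x=8: ŷ = 3 + 0.9·8 = 10.2; e = 7.7 − 10.2 = -2.5
x=9: ŷ = 3 + 0.9·9 = 11.1; e = 13 − 11.1 = 1.9
x=10: ŷ = 3 + 0.9·10 = 12; e = 10.7 − 12 = -1.3
SSE = 0.25 + 0.49 + 7.29 + 1.96 + 9 + 3.24 + 6.25 + 3.61 + 1.69 = 33.78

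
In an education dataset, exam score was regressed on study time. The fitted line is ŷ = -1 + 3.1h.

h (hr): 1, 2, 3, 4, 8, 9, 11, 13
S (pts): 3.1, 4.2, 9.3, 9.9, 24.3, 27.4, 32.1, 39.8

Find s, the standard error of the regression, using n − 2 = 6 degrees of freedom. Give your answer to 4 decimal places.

h=1: ŷ = -1 + 3.1·1 = 2.1; r = 3.1 − 2.1 = 1
h=2: ŷ = -1 + 3.1·2 = 5.2; r = 4.2 − 5.2 = -1
h=3: ŷ = -1 + 3.1·3 = 8.3; r = 9.3 − 8.3 = 1
h=4: ŷ = -1 + 3.1·4 = 11.4; r = 9.9 − 11.4 = -1.5
h=8: ŷ = -1 + 3.1·8 = 23.8; r = 24.3 − 23.8 = 0.5
h=9: ŷ = -1 + 3.1·9 = 26.9; r = 27.4 − 26.9 = 0.5
h=11: ŷ = -1 + 3.1·11 = 33.1; r = 32.1 − 33.1 = -1
h=13: ŷ = -1 + 3.1·13 = 39.3; r = 39.8 − 39.3 = 0.5
SSE = 1 + 1 + 1 + 2.25 + 0.25 + 0.25 + 1 + 0.25 = 7
s = √(7/6) = √1.16667 ≈ 1.0801

s = 1.0801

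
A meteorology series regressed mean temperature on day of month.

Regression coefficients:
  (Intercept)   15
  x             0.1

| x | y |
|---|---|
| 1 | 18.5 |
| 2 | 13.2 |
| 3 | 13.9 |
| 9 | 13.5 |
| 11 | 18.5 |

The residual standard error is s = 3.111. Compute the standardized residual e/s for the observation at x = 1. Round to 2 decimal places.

ŷ = 15 + 0.1·1 = 15.1
e = 18.5 − 15.1 = 3.4
e/s = 3.4 / 3.111 = 1.09

1.09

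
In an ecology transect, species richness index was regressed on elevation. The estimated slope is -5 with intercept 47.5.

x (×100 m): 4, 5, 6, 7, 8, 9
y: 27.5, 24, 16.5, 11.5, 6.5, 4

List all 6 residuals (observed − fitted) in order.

0, 1.5, -1, -1, -1, 1.5

x=4: ŷ = 47.5 − 5·4 = 27.5; r = 27.5 − 27.5 = 0
x=5: ŷ = 47.5 − 5·5 = 22.5; r = 24 − 22.5 = 1.5
x=6: ŷ = 47.5 − 5·6 = 17.5; r = 16.5 − 17.5 = -1
x=7: ŷ = 47.5 − 5·7 = 12.5; r = 11.5 − 12.5 = -1
x=8: ŷ = 47.5 − 5·8 = 7.5; r = 6.5 − 7.5 = -1
x=9: ŷ = 47.5 − 5·9 = 2.5; r = 4 − 2.5 = 1.5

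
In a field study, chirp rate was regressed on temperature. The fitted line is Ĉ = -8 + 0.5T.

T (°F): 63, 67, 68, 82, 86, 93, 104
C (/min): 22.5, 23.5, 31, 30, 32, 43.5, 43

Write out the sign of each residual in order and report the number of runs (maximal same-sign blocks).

T=63: Ĉ = -8 + 0.5·63 = 23.5; r = 22.5 − 23.5 = -1
T=67: Ĉ = -8 + 0.5·67 = 25.5; r = 23.5 − 25.5 = -2
T=68: Ĉ = -8 + 0.5·68 = 26; r = 31 − 26 = 5
T=82: Ĉ = -8 + 0.5·82 = 33; r = 30 − 33 = -3
T=86: Ĉ = -8 + 0.5·86 = 35; r = 32 − 35 = -3
T=93: Ĉ = -8 + 0.5·93 = 38.5; r = 43.5 − 38.5 = 5
T=104: Ĉ = -8 + 0.5·104 = 44; r = 43 − 44 = -1
Signs: − − + − − + −
Runs: −×2, +×1, −×2, +×1, −×1 → 5

5 runs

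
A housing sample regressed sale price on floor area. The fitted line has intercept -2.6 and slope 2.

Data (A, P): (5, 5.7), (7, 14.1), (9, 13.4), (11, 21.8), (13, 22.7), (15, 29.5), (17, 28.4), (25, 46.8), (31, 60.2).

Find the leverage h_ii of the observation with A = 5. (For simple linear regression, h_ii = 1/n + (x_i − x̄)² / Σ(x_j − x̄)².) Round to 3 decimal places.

h = 0.276

Ā = (5 + 7 + 9 + 11 + 13 + 15 + 17 + 25 + 31)/9 = 14.7778
Σ(A − Ā)² = 95.6049 + 60.4938 + 33.3827 + 14.2716 + 3.16049 + 0.0493827 + 4.93827 + 104.494 + 263.16 = 579.556
h = 1/9 + (-9.77778)²/579.556 = 0.111111 + 0.164963 = 0.276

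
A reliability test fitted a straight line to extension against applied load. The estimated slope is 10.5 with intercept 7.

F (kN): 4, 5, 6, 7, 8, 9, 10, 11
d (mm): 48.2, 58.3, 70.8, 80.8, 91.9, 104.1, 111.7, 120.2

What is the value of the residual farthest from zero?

F=4: ŷ = 7 + 10.5·4 = 49; r = 48.2 − 49 = -0.8
F=5: ŷ = 7 + 10.5·5 = 59.5; r = 58.3 − 59.5 = -1.2
F=6: ŷ = 7 + 10.5·6 = 70; r = 70.8 − 70 = 0.8
F=7: ŷ = 7 + 10.5·7 = 80.5; r = 80.8 − 80.5 = 0.3
F=8: ŷ = 7 + 10.5·8 = 91; r = 91.9 − 91 = 0.9
F=9: ŷ = 7 + 10.5·9 = 101.5; r = 104.1 − 101.5 = 2.6
F=10: ŷ = 7 + 10.5·10 = 112; r = 111.7 − 112 = -0.3
F=11: ŷ = 7 + 10.5·11 = 122.5; r = 120.2 − 122.5 = -2.3
Largest |r| is 2.6 at F = 9, residual 2.6.

r = 2.6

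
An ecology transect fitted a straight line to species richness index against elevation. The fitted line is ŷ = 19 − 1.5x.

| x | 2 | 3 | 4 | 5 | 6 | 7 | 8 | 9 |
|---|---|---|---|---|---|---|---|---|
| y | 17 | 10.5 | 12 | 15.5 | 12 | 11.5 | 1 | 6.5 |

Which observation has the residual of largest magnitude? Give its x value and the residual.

x = 8, r = -6

x=2: ŷ = 19 − 1.5·2 = 16; r = 17 − 16 = 1
x=3: ŷ = 19 − 1.5·3 = 14.5; r = 10.5 − 14.5 = -4
x=4: ŷ = 19 − 1.5·4 = 13; r = 12 − 13 = -1
x=5: ŷ = 19 − 1.5·5 = 11.5; r = 15.5 − 11.5 = 4
x=6: ŷ = 19 − 1.5·6 = 10; r = 12 − 10 = 2
x=7: ŷ = 19 − 1.5·7 = 8.5; r = 11.5 − 8.5 = 3
x=8: ŷ = 19 − 1.5·8 = 7; r = 1 − 7 = -6
x=9: ŷ = 19 − 1.5·9 = 5.5; r = 6.5 − 5.5 = 1
Largest |r| is 6 at x = 8, residual -6.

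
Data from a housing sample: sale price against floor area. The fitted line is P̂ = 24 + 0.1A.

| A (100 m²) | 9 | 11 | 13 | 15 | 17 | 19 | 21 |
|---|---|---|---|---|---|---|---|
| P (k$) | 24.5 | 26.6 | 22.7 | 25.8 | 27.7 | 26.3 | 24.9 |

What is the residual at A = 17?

P̂ = 24 + 0.1·17 = 25.7
e = 27.7 − 25.7 = 2

e = 2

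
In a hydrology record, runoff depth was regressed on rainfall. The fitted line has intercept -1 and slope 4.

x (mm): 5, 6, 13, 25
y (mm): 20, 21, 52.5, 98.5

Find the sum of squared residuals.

x=5: ŷ = -1 + 4·5 = 19; e = 20 − 19 = 1
x=6: ŷ = -1 + 4·6 = 23; e = 21 − 23 = -2
x=13: ŷ = -1 + 4·13 = 51; e = 52.5 − 51 = 1.5
x=25: ŷ = -1 + 4·25 = 99; e = 98.5 − 99 = -0.5
SSE = 1 + 4 + 2.25 + 0.25 = 7.5

SSE = 7.5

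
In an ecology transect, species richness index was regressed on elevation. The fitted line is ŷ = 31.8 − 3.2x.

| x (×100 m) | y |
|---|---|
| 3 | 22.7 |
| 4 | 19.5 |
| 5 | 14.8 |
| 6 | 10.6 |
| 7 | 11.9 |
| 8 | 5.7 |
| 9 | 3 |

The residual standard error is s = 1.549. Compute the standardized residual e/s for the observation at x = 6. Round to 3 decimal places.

-1.291

ŷ = 31.8 − 3.2·6 = 12.6
e = 10.6 − 12.6 = -2
e/s = -2 / 1.549 = -1.291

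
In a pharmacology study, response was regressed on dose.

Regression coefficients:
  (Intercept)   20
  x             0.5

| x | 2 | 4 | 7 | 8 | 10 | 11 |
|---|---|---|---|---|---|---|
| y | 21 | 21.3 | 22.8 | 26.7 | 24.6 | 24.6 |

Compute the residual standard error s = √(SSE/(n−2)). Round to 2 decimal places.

x=2: ŷ = 20 + 0.5·2 = 21; r = 21 − 21 = 0
x=4: ŷ = 20 + 0.5·4 = 22; r = 21.3 − 22 = -0.7
x=7: ŷ = 20 + 0.5·7 = 23.5; r = 22.8 − 23.5 = -0.7
x=8: ŷ = 20 + 0.5·8 = 24; r = 26.7 − 24 = 2.7
x=10: ŷ = 20 + 0.5·10 = 25; r = 24.6 − 25 = -0.4
x=11: ŷ = 20 + 0.5·11 = 25.5; r = 24.6 − 25.5 = -0.9
SSE = 0 + 0.49 + 0.49 + 7.29 + 0.16 + 0.81 = 9.24
s = √(9.24/4) = √2.31 ≈ 1.52

s = 1.52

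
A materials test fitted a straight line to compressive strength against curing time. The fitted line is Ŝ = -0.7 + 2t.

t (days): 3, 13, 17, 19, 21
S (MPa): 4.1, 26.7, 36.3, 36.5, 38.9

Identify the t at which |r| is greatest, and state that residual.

t = 17, r = 3

t=3: Ŝ = -0.7 + 2·3 = 5.3; r = 4.1 − 5.3 = -1.2
t=13: Ŝ = -0.7 + 2·13 = 25.3; r = 26.7 − 25.3 = 1.4
t=17: Ŝ = -0.7 + 2·17 = 33.3; r = 36.3 − 33.3 = 3
t=19: Ŝ = -0.7 + 2·19 = 37.3; r = 36.5 − 37.3 = -0.8
t=21: Ŝ = -0.7 + 2·21 = 41.3; r = 38.9 − 41.3 = -2.4
Largest |r| is 3 at t = 17, residual 3.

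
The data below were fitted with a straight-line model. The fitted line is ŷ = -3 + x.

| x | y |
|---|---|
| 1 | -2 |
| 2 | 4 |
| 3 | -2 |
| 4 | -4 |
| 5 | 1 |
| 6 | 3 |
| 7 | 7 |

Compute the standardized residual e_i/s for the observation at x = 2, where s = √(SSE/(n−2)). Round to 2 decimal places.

1.40

x=1: ŷ = -3 + 1 = -2; e = -2 − (-2) = 0
x=2: ŷ = -3 + 2 = -1; e = 4 − (-1) = 5
x=3: ŷ = -3 + 3 = 0; e = -2 − 0 = -2
x=4: ŷ = -3 + 4 = 1; e = -4 − 1 = -5
x=5: ŷ = -3 + 5 = 2; e = 1 − 2 = -1
x=6: ŷ = -3 + 6 = 3; e = 3 − 3 = 0
x=7: ŷ = -3 + 7 = 4; e = 7 − 4 = 3
SSE = 0 + 25 + 4 + 25 + 1 + 0 + 9 = 64
s = √(64/5) = 3.57771
e/s = 5 / 3.57771 = 1.40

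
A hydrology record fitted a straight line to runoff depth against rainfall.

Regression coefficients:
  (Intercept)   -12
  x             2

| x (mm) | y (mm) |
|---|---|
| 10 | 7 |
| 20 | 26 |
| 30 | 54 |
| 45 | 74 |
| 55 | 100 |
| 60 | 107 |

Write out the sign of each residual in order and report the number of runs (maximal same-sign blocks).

x=10: ŷ = -12 + 2·10 = 8; r = 7 − 8 = -1
x=20: ŷ = -12 + 2·20 = 28; r = 26 − 28 = -2
x=30: ŷ = -12 + 2·30 = 48; r = 54 − 48 = 6
x=45: ŷ = -12 + 2·45 = 78; r = 74 − 78 = -4
x=55: ŷ = -12 + 2·55 = 98; r = 100 − 98 = 2
x=60: ŷ = -12 + 2·60 = 108; r = 107 − 108 = -1
Signs: − − + − + −
Runs: −×2, +×1, −×1, +×1, −×1 → 5

5 runs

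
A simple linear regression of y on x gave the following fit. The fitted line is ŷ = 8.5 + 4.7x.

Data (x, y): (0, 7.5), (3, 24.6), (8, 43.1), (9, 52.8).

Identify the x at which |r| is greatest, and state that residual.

x=0: ŷ = 8.5 + 4.7·0 = 8.5; r = 7.5 − 8.5 = -1
x=3: ŷ = 8.5 + 4.7·3 = 22.6; r = 24.6 − 22.6 = 2
x=8: ŷ = 8.5 + 4.7·8 = 46.1; r = 43.1 − 46.1 = -3
x=9: ŷ = 8.5 + 4.7·9 = 50.8; r = 52.8 − 50.8 = 2
Largest |r| is 3 at x = 8, residual -3.

x = 8, r = -3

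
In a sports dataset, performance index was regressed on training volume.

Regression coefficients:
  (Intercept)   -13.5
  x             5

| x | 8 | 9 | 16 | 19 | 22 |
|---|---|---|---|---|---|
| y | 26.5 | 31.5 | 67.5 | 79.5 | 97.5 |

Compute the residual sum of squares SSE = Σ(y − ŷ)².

x=8: ŷ = -13.5 + 5·8 = 26.5; r = 26.5 − 26.5 = 0
x=9: ŷ = -13.5 + 5·9 = 31.5; r = 31.5 − 31.5 = 0
x=16: ŷ = -13.5 + 5·16 = 66.5; r = 67.5 − 66.5 = 1
x=19: ŷ = -13.5 + 5·19 = 81.5; r = 79.5 − 81.5 = -2
x=22: ŷ = -13.5 + 5·22 = 96.5; r = 97.5 − 96.5 = 1
SSE = 0 + 0 + 1 + 4 + 1 = 6

SSE = 6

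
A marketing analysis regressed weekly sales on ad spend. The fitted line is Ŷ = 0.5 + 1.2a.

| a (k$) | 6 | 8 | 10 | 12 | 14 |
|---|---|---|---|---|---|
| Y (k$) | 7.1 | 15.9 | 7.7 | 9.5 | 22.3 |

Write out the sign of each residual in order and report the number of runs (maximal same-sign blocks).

4 runs

a=6: Ŷ = 0.5 + 1.2·6 = 7.7; e = 7.1 − 7.7 = -0.6
a=8: Ŷ = 0.5 + 1.2·8 = 10.1; e = 15.9 − 10.1 = 5.8
a=10: Ŷ = 0.5 + 1.2·10 = 12.5; e = 7.7 − 12.5 = -4.8
a=12: Ŷ = 0.5 + 1.2·12 = 14.9; e = 9.5 − 14.9 = -5.4
a=14: Ŷ = 0.5 + 1.2·14 = 17.3; e = 22.3 − 17.3 = 5
Signs: − + − − +
Runs: −×1, +×1, −×2, +×1 → 4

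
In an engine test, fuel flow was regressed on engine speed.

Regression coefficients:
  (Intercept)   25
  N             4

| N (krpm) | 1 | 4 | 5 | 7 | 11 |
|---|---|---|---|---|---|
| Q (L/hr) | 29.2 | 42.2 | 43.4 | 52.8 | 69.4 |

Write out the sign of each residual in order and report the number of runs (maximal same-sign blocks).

3 runs

N=1: Q̂ = 25 + 4·1 = 29; e = 29.2 − 29 = 0.2
N=4: Q̂ = 25 + 4·4 = 41; e = 42.2 − 41 = 1.2
N=5: Q̂ = 25 + 4·5 = 45; e = 43.4 − 45 = -1.6
N=7: Q̂ = 25 + 4·7 = 53; e = 52.8 − 53 = -0.2
N=11: Q̂ = 25 + 4·11 = 69; e = 69.4 − 69 = 0.4
Signs: + + − − +
Runs: +×2, −×2, +×1 → 3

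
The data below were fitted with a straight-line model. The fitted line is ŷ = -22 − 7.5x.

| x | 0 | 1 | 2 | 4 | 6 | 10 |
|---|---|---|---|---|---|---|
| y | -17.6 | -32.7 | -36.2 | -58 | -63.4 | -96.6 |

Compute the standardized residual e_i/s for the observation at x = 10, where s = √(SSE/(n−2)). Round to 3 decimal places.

x=0: ŷ = -22 − 7.5·0 = -22; e = -17.6 − (-22) = 4.4
x=1: ŷ = -22 − 7.5·1 = -29.5; e = -32.7 − (-29.5) = -3.2
x=2: ŷ = -22 − 7.5·2 = -37; e = -36.2 − (-37) = 0.8
x=4: ŷ = -22 − 7.5·4 = -52; e = -58 − (-52) = -6
x=6: ŷ = -22 − 7.5·6 = -67; e = -63.4 − (-67) = 3.6
x=10: ŷ = -22 − 7.5·10 = -97; e = -96.6 − (-97) = 0.4
SSE = 19.36 + 10.24 + 0.64 + 36 + 12.96 + 0.16 = 79.36
s = √(79.36/4) = 4.45421
e/s = 0.4 / 4.45421 = 0.090

0.090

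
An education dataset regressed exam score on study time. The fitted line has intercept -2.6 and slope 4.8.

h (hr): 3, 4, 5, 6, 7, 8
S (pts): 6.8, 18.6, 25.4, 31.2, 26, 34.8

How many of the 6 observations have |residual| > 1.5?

5

h=3: ŷ = -2.6 + 4.8·3 = 11.8; e = 6.8 − 11.8 = -5
h=4: ŷ = -2.6 + 4.8·4 = 16.6; e = 18.6 − 16.6 = 2
h=5: ŷ = -2.6 + 4.8·5 = 21.4; e = 25.4 − 21.4 = 4
h=6: ŷ = -2.6 + 4.8·6 = 26.2; e = 31.2 − 26.2 = 5
h=7: ŷ = -2.6 + 4.8·7 = 31; e = 26 − 31 = -5
h=8: ŷ = -2.6 + 4.8·8 = 35.8; e = 34.8 − 35.8 = -1
|e| > 1.5: h=3 (|e|=5), h=4 (|e|=2), h=5 (|e|=4), h=6 (|e|=5), h=7 (|e|=5) → 5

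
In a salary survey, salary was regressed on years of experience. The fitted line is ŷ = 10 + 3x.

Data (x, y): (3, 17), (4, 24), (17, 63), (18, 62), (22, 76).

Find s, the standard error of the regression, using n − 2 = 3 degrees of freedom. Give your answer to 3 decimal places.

x=3: ŷ = 10 + 3·3 = 19; r = 17 − 19 = -2
x=4: ŷ = 10 + 3·4 = 22; r = 24 − 22 = 2
x=17: ŷ = 10 + 3·17 = 61; r = 63 − 61 = 2
x=18: ŷ = 10 + 3·18 = 64; r = 62 − 64 = -2
x=22: ŷ = 10 + 3·22 = 76; r = 76 − 76 = 0
SSE = 4 + 4 + 4 + 4 + 0 = 16
s = √(16/3) = √5.33333 ≈ 2.309

s = 2.309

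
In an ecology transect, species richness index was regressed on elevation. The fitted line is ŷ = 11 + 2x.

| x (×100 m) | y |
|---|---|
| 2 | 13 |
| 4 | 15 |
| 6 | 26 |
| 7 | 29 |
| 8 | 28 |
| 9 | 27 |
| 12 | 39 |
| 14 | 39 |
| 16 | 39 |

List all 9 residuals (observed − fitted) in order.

-2, -4, 3, 4, 1, -2, 4, 0, -4

x=2: ŷ = 11 + 2·2 = 15; e = 13 − 15 = -2
x=4: ŷ = 11 + 2·4 = 19; e = 15 − 19 = -4
x=6: ŷ = 11 + 2·6 = 23; e = 26 − 23 = 3
x=7: ŷ = 11 + 2·7 = 25; e = 29 − 25 = 4
x=8: ŷ = 11 + 2·8 = 27; e = 28 − 27 = 1
x=9: ŷ = 11 + 2·9 = 29; e = 27 − 29 = -2
x=12: ŷ = 11 + 2·12 = 35; e = 39 − 35 = 4
x=14: ŷ = 11 + 2·14 = 39; e = 39 − 39 = 0
x=16: ŷ = 11 + 2·16 = 43; e = 39 − 43 = -4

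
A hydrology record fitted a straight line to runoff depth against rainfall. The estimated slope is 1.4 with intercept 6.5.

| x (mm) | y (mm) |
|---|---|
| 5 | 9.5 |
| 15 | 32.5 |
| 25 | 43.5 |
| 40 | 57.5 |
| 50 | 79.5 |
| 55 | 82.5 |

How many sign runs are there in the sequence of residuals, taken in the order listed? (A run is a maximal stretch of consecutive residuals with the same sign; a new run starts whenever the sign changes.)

5 runs

x=5: ŷ = 6.5 + 1.4·5 = 13.5; r = 9.5 − 13.5 = -4
x=15: ŷ = 6.5 + 1.4·15 = 27.5; r = 32.5 − 27.5 = 5
x=25: ŷ = 6.5 + 1.4·25 = 41.5; r = 43.5 − 41.5 = 2
x=40: ŷ = 6.5 + 1.4·40 = 62.5; r = 57.5 − 62.5 = -5
x=50: ŷ = 6.5 + 1.4·50 = 76.5; r = 79.5 − 76.5 = 3
x=55: ŷ = 6.5 + 1.4·55 = 83.5; r = 82.5 − 83.5 = -1
Signs: − + + − + −
Runs: −×1, +×2, −×1, +×1, −×1 → 5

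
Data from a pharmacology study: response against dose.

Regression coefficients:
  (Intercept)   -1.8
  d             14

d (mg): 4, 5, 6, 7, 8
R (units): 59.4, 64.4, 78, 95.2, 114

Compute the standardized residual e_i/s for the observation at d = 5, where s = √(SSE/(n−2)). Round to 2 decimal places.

d=4: ŷ = -1.8 + 14·4 = 54.2; e = 59.4 − 54.2 = 5.2
d=5: ŷ = -1.8 + 14·5 = 68.2; e = 64.4 − 68.2 = -3.8
d=6: ŷ = -1.8 + 14·6 = 82.2; e = 78 − 82.2 = -4.2
d=7: ŷ = -1.8 + 14·7 = 96.2; e = 95.2 − 96.2 = -1
d=8: ŷ = -1.8 + 14·8 = 110.2; e = 114 − 110.2 = 3.8
SSE = 27.04 + 14.44 + 17.64 + 1 + 14.44 = 74.56
s = √(74.56/3) = 4.98531
e/s = -3.8 / 4.98531 = -0.76

-0.76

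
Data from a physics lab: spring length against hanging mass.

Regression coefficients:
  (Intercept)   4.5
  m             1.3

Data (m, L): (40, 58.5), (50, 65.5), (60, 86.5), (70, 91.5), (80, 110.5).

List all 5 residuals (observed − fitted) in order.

m=40: ŷ = 4.5 + 1.3·40 = 56.5; r = 58.5 − 56.5 = 2
m=50: ŷ = 4.5 + 1.3·50 = 69.5; r = 65.5 − 69.5 = -4
m=60: ŷ = 4.5 + 1.3·60 = 82.5; r = 86.5 − 82.5 = 4
m=70: ŷ = 4.5 + 1.3·70 = 95.5; r = 91.5 − 95.5 = -4
m=80: ŷ = 4.5 + 1.3·80 = 108.5; r = 110.5 − 108.5 = 2

2, -4, 4, -4, 2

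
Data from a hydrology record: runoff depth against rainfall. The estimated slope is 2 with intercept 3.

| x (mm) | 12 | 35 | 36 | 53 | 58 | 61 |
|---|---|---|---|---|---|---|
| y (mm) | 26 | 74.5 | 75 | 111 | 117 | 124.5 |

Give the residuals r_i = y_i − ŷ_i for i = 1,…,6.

-1, 1.5, 0, 2, -2, -0.5

x=12: ŷ = 3 + 2·12 = 27; r = 26 − 27 = -1
x=35: ŷ = 3 + 2·35 = 73; r = 74.5 − 73 = 1.5
x=36: ŷ = 3 + 2·36 = 75; r = 75 − 75 = 0
x=53: ŷ = 3 + 2·53 = 109; r = 111 − 109 = 2
x=58: ŷ = 3 + 2·58 = 119; r = 117 − 119 = -2
x=61: ŷ = 3 + 2·61 = 125; r = 124.5 − 125 = -0.5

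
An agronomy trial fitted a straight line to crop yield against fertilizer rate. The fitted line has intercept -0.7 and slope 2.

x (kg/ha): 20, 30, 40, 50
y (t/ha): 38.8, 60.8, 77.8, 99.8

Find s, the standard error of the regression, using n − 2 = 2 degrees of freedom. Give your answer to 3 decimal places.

s = 1.581

x=20: ŷ = -0.7 + 2·20 = 39.3; e = 38.8 − 39.3 = -0.5
x=30: ŷ = -0.7 + 2·30 = 59.3; e = 60.8 − 59.3 = 1.5
x=40: ŷ = -0.7 + 2·40 = 79.3; e = 77.8 − 79.3 = -1.5
x=50: ŷ = -0.7 + 2·50 = 99.3; e = 99.8 − 99.3 = 0.5
SSE = 0.25 + 2.25 + 2.25 + 0.25 = 5
s = √(5/2) = √2.5 ≈ 1.581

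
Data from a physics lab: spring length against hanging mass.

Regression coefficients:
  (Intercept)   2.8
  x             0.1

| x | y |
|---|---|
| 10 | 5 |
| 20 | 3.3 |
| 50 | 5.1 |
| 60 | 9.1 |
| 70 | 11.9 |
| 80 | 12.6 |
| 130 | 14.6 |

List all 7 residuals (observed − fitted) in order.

x=10: ŷ = 2.8 + 0.1·10 = 3.8; r = 5 − 3.8 = 1.2
x=20: ŷ = 2.8 + 0.1·20 = 4.8; r = 3.3 − 4.8 = -1.5
x=50: ŷ = 2.8 + 0.1·50 = 7.8; r = 5.1 − 7.8 = -2.7
x=60: ŷ = 2.8 + 0.1·60 = 8.8; r = 9.1 − 8.8 = 0.3
x=70: ŷ = 2.8 + 0.1·70 = 9.8; r = 11.9 − 9.8 = 2.1
x=80: ŷ = 2.8 + 0.1·80 = 10.8; r = 12.6 − 10.8 = 1.8
x=130: ŷ = 2.8 + 0.1·130 = 15.8; r = 14.6 − 15.8 = -1.2

1.2, -1.5, -2.7, 0.3, 2.1, 1.8, -1.2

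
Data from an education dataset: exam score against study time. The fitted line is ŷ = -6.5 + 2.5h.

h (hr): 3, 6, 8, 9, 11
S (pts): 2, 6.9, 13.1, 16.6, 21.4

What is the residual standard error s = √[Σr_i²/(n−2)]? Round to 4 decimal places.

s = 1.1888

h=3: ŷ = -6.5 + 2.5·3 = 1; r = 2 − 1 = 1
h=6: ŷ = -6.5 + 2.5·6 = 8.5; r = 6.9 − 8.5 = -1.6
h=8: ŷ = -6.5 + 2.5·8 = 13.5; r = 13.1 − 13.5 = -0.4
h=9: ŷ = -6.5 + 2.5·9 = 16; r = 16.6 − 16 = 0.6
h=11: ŷ = -6.5 + 2.5·11 = 21; r = 21.4 − 21 = 0.4
SSE = 1 + 2.56 + 0.16 + 0.36 + 0.16 = 4.24
s = √(4.24/3) = √1.41333 ≈ 1.1888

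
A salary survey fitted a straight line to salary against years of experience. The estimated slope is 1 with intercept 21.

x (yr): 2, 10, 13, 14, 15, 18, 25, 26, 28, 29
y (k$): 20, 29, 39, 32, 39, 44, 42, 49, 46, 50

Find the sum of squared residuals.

x=2: ŷ = 21 + 2 = 23; e = 20 − 23 = -3
x=10: ŷ = 21 + 10 = 31; e = 29 − 31 = -2
x=13: ŷ = 21 + 13 = 34; e = 39 − 34 = 5
x=14: ŷ = 21 + 14 = 35; e = 32 − 35 = -3
x=15: ŷ = 21 + 15 = 36; e = 39 − 36 = 3
x=18: ŷ = 21 + 18 = 39; e = 44 − 39 = 5
x=25: ŷ = 21 + 25 = 46; e = 42 − 46 = -4
x=26: ŷ = 21 + 26 = 47; e = 49 − 47 = 2
x=28: ŷ = 21 + 28 = 49; e = 46 − 49 = -3
x=29: ŷ = 21 + 29 = 50; e = 50 − 50 = 0
SSE = 9 + 4 + 25 + 9 + 9 + 25 + 16 + 4 + 9 + 0 = 110

SSE = 110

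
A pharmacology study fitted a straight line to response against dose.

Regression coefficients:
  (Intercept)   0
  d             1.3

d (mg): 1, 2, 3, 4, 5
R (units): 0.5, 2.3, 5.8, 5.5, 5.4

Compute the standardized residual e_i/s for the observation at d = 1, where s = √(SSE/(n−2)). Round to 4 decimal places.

d=1: R̂ = 1.3·1 = 1.3; e = 0.5 − 1.3 = -0.8
d=2: R̂ = 1.3·2 = 2.6; e = 2.3 − 2.6 = -0.3
d=3: R̂ = 1.3·3 = 3.9; e = 5.8 − 3.9 = 1.9
d=4: R̂ = 1.3·4 = 5.2; e = 5.5 − 5.2 = 0.3
d=5: R̂ = 1.3·5 = 6.5; e = 5.4 − 6.5 = -1.1
SSE = 0.64 + 0.09 + 3.61 + 0.09 + 1.21 = 5.64
s = √(5.64/3) = 1.37113
e/s = -0.8 / 1.37113 = -0.5835

-0.5835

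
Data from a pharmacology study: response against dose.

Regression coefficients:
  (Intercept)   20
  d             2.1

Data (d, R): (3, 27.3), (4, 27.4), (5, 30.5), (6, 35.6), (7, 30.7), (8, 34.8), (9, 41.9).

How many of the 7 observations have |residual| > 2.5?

3

d=3: ŷ = 20 + 2.1·3 = 26.3; e = 27.3 − 26.3 = 1
d=4: ŷ = 20 + 2.1·4 = 28.4; e = 27.4 − 28.4 = -1
d=5: ŷ = 20 + 2.1·5 = 30.5; e = 30.5 − 30.5 = 0
d=6: ŷ = 20 + 2.1·6 = 32.6; e = 35.6 − 32.6 = 3
d=7: ŷ = 20 + 2.1·7 = 34.7; e = 30.7 − 34.7 = -4
d=8: ŷ = 20 + 2.1·8 = 36.8; e = 34.8 − 36.8 = -2
d=9: ŷ = 20 + 2.1·9 = 38.9; e = 41.9 − 38.9 = 3
|e| > 2.5: d=6 (|e|=3), d=7 (|e|=4), d=9 (|e|=3) → 3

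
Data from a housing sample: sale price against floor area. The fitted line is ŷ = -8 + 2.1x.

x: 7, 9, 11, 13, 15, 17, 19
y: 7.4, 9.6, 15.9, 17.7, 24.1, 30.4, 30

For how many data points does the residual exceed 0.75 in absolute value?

5

x=7: ŷ = -8 + 2.1·7 = 6.7; e = 7.4 − 6.7 = 0.7
x=9: ŷ = -8 + 2.1·9 = 10.9; e = 9.6 − 10.9 = -1.3
x=11: ŷ = -8 + 2.1·11 = 15.1; e = 15.9 − 15.1 = 0.8
x=13: ŷ = -8 + 2.1·13 = 19.3; e = 17.7 − 19.3 = -1.6
x=15: ŷ = -8 + 2.1·15 = 23.5; e = 24.1 − 23.5 = 0.6
x=17: ŷ = -8 + 2.1·17 = 27.7; e = 30.4 − 27.7 = 2.7
x=19: ŷ = -8 + 2.1·19 = 31.9; e = 30 − 31.9 = -1.9
|e| > 0.75: x=9 (|e|=1.3), x=11 (|e|=0.8), x=13 (|e|=1.6), x=17 (|e|=2.7), x=19 (|e|=1.9) → 5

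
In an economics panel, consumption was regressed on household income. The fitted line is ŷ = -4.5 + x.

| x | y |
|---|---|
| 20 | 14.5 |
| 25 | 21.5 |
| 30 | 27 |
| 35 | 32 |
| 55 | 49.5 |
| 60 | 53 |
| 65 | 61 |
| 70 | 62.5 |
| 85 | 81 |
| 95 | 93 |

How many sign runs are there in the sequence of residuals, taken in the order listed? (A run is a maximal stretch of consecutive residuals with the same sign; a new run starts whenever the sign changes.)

x=20: ŷ = -4.5 + 20 = 15.5; e = 14.5 − 15.5 = -1
x=25: ŷ = -4.5 + 25 = 20.5; e = 21.5 − 20.5 = 1
x=30: ŷ = -4.5 + 30 = 25.5; e = 27 − 25.5 = 1.5
x=35: ŷ = -4.5 + 35 = 30.5; e = 32 − 30.5 = 1.5
x=55: ŷ = -4.5 + 55 = 50.5; e = 49.5 − 50.5 = -1
x=60: ŷ = -4.5 + 60 = 55.5; e = 53 − 55.5 = -2.5
x=65: ŷ = -4.5 + 65 = 60.5; e = 61 − 60.5 = 0.5
x=70: ŷ = -4.5 + 70 = 65.5; e = 62.5 − 65.5 = -3
x=85: ŷ = -4.5 + 85 = 80.5; e = 81 − 80.5 = 0.5
x=95: ŷ = -4.5 + 95 = 90.5; e = 93 − 90.5 = 2.5
Signs: − + + + − − + − + +
Runs: −×1, +×3, −×2, +×1, −×1, +×2 → 6

6 runs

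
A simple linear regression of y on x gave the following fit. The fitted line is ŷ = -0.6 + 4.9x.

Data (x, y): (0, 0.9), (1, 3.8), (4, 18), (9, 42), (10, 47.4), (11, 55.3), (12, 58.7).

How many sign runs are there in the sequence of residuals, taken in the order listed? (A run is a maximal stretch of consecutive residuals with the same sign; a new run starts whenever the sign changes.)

3 runs

x=0: ŷ = -0.6 + 4.9·0 = -0.6; r = 0.9 − (-0.6) = 1.5
x=1: ŷ = -0.6 + 4.9·1 = 4.3; r = 3.8 − 4.3 = -0.5
x=4: ŷ = -0.6 + 4.9·4 = 19; r = 18 − 19 = -1
x=9: ŷ = -0.6 + 4.9·9 = 43.5; r = 42 − 43.5 = -1.5
x=10: ŷ = -0.6 + 4.9·10 = 48.4; r = 47.4 − 48.4 = -1
x=11: ŷ = -0.6 + 4.9·11 = 53.3; r = 55.3 − 53.3 = 2
x=12: ŷ = -0.6 + 4.9·12 = 58.2; r = 58.7 − 58.2 = 0.5
Signs: + − − − − + +
Runs: +×1, −×4, +×2 → 3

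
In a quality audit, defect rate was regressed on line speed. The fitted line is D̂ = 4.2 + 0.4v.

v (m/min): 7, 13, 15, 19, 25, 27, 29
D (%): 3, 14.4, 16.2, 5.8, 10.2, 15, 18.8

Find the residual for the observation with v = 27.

D̂ = 4.2 + 0.4·27 = 15
e = 15 − 15 = 0

e = 0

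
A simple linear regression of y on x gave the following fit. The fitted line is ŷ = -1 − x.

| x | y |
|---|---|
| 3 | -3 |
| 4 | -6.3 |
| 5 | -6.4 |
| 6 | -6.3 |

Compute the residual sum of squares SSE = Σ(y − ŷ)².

SSE = 3.34

x=3: ŷ = -1 − 3 = -4; e = -3 − (-4) = 1
x=4: ŷ = -1 − 4 = -5; e = -6.3 − (-5) = -1.3
x=5: ŷ = -1 − 5 = -6; e = -6.4 − (-6) = -0.4
x=6: ŷ = -1 − 6 = -7; e = -6.3 − (-7) = 0.7
SSE = 1 + 1.69 + 0.16 + 0.49 = 3.34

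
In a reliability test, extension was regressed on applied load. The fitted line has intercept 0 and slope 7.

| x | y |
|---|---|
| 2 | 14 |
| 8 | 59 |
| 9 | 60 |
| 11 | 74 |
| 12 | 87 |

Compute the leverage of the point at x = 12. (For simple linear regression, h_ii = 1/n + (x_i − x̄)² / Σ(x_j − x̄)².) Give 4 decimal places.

h = 0.4118

x̄ = (2 + 8 + 9 + 11 + 12)/5 = 8.4
Σ(x − x̄)² = 40.96 + 0.16 + 0.36 + 6.76 + 12.96 = 61.2
h = 1/5 + (3.6)²/61.2 = 0.2 + 0.211765 = 0.4118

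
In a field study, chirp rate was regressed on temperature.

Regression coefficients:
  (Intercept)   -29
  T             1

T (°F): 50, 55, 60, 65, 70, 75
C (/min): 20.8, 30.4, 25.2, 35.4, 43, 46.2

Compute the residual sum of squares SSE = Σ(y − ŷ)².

SSE = 57.44

T=50: ŷ = -29 + 50 = 21; r = 20.8 − 21 = -0.2
T=55: ŷ = -29 + 55 = 26; r = 30.4 − 26 = 4.4
T=60: ŷ = -29 + 60 = 31; r = 25.2 − 31 = -5.8
T=65: ŷ = -29 + 65 = 36; r = 35.4 − 36 = -0.6
T=70: ŷ = -29 + 70 = 41; r = 43 − 41 = 2
T=75: ŷ = -29 + 75 = 46; r = 46.2 − 46 = 0.2
SSE = 0.04 + 19.36 + 33.64 + 0.36 + 4 + 0.04 = 57.44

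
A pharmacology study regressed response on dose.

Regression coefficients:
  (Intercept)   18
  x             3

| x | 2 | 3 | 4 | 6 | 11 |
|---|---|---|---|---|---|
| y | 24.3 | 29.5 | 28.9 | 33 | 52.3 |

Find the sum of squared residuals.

x=2: ŷ = 18 + 3·2 = 24; e = 24.3 − 24 = 0.3
x=3: ŷ = 18 + 3·3 = 27; e = 29.5 − 27 = 2.5
x=4: ŷ = 18 + 3·4 = 30; e = 28.9 − 30 = -1.1
x=6: ŷ = 18 + 3·6 = 36; e = 33 − 36 = -3
x=11: ŷ = 18 + 3·11 = 51; e = 52.3 − 51 = 1.3
SSE = 0.09 + 6.25 + 1.21 + 9 + 1.69 = 18.24

SSE = 18.24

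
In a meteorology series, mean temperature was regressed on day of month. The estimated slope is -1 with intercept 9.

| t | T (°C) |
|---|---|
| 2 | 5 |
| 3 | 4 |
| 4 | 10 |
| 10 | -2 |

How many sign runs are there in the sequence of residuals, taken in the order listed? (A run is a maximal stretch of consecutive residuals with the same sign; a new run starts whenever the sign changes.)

t=2: T̂ = 9 − 2 = 7; r = 5 − 7 = -2
t=3: T̂ = 9 − 3 = 6; r = 4 − 6 = -2
t=4: T̂ = 9 − 4 = 5; r = 10 − 5 = 5
t=10: T̂ = 9 − 10 = -1; r = -2 − (-1) = -1
Signs: − − + −
Runs: −×2, +×1, −×1 → 3

3 runs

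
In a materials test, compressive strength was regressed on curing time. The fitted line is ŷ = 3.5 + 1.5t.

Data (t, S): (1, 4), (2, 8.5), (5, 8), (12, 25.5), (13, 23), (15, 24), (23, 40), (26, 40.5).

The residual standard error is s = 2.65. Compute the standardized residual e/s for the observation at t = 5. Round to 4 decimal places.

-1.1321

ŷ = 3.5 + 1.5·5 = 11
e = 8 − 11 = -3
e/s = -3 / 2.65 = -1.1321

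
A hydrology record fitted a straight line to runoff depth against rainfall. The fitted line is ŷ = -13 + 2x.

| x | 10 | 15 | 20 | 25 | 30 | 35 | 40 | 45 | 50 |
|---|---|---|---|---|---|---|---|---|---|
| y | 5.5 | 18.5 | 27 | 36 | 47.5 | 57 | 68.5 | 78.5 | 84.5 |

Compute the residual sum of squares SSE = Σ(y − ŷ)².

x=10: ŷ = -13 + 2·10 = 7; r = 5.5 − 7 = -1.5
x=15: ŷ = -13 + 2·15 = 17; r = 18.5 − 17 = 1.5
x=20: ŷ = -13 + 2·20 = 27; r = 27 − 27 = 0
x=25: ŷ = -13 + 2·25 = 37; r = 36 − 37 = -1
x=30: ŷ = -13 + 2·30 = 47; r = 47.5 − 47 = 0.5
x=35: ŷ = -13 + 2·35 = 57; r = 57 − 57 = 0
x=40: ŷ = -13 + 2·40 = 67; r = 68.5 − 67 = 1.5
x=45: ŷ = -13 + 2·45 = 77; r = 78.5 − 77 = 1.5
x=50: ŷ = -13 + 2·50 = 87; r = 84.5 − 87 = -2.5
SSE = 2.25 + 2.25 + 0 + 1 + 0.25 + 0 + 2.25 + 2.25 + 6.25 = 16.5

SSE = 16.5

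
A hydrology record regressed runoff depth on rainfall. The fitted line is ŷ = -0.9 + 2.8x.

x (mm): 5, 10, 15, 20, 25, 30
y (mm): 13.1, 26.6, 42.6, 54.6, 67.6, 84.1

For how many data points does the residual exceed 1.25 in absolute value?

2

x=5: ŷ = -0.9 + 2.8·5 = 13.1; r = 13.1 − 13.1 = 0
x=10: ŷ = -0.9 + 2.8·10 = 27.1; r = 26.6 − 27.1 = -0.5
x=15: ŷ = -0.9 + 2.8·15 = 41.1; r = 42.6 − 41.1 = 1.5
x=20: ŷ = -0.9 + 2.8·20 = 55.1; r = 54.6 − 55.1 = -0.5
x=25: ŷ = -0.9 + 2.8·25 = 69.1; r = 67.6 − 69.1 = -1.5
x=30: ŷ = -0.9 + 2.8·30 = 83.1; r = 84.1 − 83.1 = 1
|r| > 1.25: x=15 (|r|=1.5), x=25 (|r|=1.5) → 2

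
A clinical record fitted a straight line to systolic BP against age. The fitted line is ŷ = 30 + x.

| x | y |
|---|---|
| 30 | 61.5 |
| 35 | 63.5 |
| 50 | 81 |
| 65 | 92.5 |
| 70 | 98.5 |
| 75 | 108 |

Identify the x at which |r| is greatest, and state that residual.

x = 75, r = 3

x=30: ŷ = 30 + 30 = 60; r = 61.5 − 60 = 1.5
x=35: ŷ = 30 + 35 = 65; r = 63.5 − 65 = -1.5
x=50: ŷ = 30 + 50 = 80; r = 81 − 80 = 1
x=65: ŷ = 30 + 65 = 95; r = 92.5 − 95 = -2.5
x=70: ŷ = 30 + 70 = 100; r = 98.5 − 100 = -1.5
x=75: ŷ = 30 + 75 = 105; r = 108 − 105 = 3
Largest |r| is 3 at x = 75, residual 3.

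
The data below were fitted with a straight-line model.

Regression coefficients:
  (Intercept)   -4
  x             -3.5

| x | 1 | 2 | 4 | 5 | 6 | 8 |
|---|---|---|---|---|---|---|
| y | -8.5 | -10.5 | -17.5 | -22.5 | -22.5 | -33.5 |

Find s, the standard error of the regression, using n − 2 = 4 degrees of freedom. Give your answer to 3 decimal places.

s = 1.658

x=1: ŷ = -4 − 3.5·1 = -7.5; r = -8.5 − (-7.5) = -1
x=2: ŷ = -4 − 3.5·2 = -11; r = -10.5 − (-11) = 0.5
x=4: ŷ = -4 − 3.5·4 = -18; r = -17.5 − (-18) = 0.5
x=5: ŷ = -4 − 3.5·5 = -21.5; r = -22.5 − (-21.5) = -1
x=6: ŷ = -4 − 3.5·6 = -25; r = -22.5 − (-25) = 2.5
x=8: ŷ = -4 − 3.5·8 = -32; r = -33.5 − (-32) = -1.5
SSE = 1 + 0.25 + 0.25 + 1 + 6.25 + 2.25 = 11
s = √(11/4) = √2.75 ≈ 1.658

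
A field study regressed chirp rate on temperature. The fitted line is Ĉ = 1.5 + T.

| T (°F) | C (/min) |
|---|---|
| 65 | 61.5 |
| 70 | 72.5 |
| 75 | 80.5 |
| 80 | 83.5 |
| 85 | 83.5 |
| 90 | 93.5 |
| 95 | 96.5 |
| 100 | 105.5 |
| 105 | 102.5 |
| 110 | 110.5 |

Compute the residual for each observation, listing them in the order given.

-5, 1, 4, 2, -3, 2, 0, 4, -4, -1

T=65: Ĉ = 1.5 + 65 = 66.5; e = 61.5 − 66.5 = -5
T=70: Ĉ = 1.5 + 70 = 71.5; e = 72.5 − 71.5 = 1
T=75: Ĉ = 1.5 + 75 = 76.5; e = 80.5 − 76.5 = 4
T=80: Ĉ = 1.5 + 80 = 81.5; e = 83.5 − 81.5 = 2
T=85: Ĉ = 1.5 + 85 = 86.5; e = 83.5 − 86.5 = -3
T=90: Ĉ = 1.5 + 90 = 91.5; e = 93.5 − 91.5 = 2
T=95: Ĉ = 1.5 + 95 = 96.5; e = 96.5 − 96.5 = 0
T=100: Ĉ = 1.5 + 100 = 101.5; e = 105.5 − 101.5 = 4
T=105: Ĉ = 1.5 + 105 = 106.5; e = 102.5 − 106.5 = -4
T=110: Ĉ = 1.5 + 110 = 111.5; e = 110.5 − 111.5 = -1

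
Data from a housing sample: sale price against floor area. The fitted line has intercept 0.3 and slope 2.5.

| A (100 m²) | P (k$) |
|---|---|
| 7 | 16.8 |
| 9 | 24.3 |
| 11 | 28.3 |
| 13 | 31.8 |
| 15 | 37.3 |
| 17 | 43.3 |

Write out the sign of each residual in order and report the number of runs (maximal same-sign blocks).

4 runs

A=7: P̂ = 0.3 + 2.5·7 = 17.8; e = 16.8 − 17.8 = -1
A=9: P̂ = 0.3 + 2.5·9 = 22.8; e = 24.3 − 22.8 = 1.5
A=11: P̂ = 0.3 + 2.5·11 = 27.8; e = 28.3 − 27.8 = 0.5
A=13: P̂ = 0.3 + 2.5·13 = 32.8; e = 31.8 − 32.8 = -1
A=15: P̂ = 0.3 + 2.5·15 = 37.8; e = 37.3 − 37.8 = -0.5
A=17: P̂ = 0.3 + 2.5·17 = 42.8; e = 43.3 − 42.8 = 0.5
Signs: − + + − − +
Runs: −×1, +×2, −×2, +×1 → 4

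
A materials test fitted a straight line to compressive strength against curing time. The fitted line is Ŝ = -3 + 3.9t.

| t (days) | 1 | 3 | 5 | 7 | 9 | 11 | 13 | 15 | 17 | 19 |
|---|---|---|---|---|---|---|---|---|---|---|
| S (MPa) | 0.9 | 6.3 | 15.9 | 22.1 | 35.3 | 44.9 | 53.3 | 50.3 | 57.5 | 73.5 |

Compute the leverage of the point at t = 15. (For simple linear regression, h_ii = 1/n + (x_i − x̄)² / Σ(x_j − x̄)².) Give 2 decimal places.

t̄ = (1 + 3 + 5 + 7 + 9 + 11 + 13 + 15 + 17 + 19)/10 = 10
Σ(t − t̄)² = 81 + 49 + 25 + 9 + 1 + 1 + 9 + 25 + 49 + 81 = 330
h = 1/10 + (5)²/330 = 0.1 + 0.0757576 = 0.18

h = 0.18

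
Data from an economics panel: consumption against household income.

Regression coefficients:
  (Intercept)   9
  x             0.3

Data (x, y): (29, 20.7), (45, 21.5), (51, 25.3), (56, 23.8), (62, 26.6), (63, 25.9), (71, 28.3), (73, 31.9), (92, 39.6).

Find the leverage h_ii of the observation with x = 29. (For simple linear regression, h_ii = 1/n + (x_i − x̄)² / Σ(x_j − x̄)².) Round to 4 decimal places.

h = 0.4847

x̄ = (29 + 45 + 51 + 56 + 62 + 63 + 71 + 73 + 92)/9 = 60.2222
Σ(x − x̄)² = 974.827 + 231.716 + 85.0494 + 17.8272 + 3.16049 + 7.71605 + 116.16 + 163.272 + 1009.83 = 2609.56
h = 1/9 + (-31.2222)²/2609.56 = 0.111111 + 0.373561 = 0.4847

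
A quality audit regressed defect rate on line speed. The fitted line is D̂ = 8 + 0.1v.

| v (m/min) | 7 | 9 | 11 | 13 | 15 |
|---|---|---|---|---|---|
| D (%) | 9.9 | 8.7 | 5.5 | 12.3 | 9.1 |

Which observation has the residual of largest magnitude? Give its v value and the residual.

v = 11, e = -3.6

v=7: D̂ = 8 + 0.1·7 = 8.7; e = 9.9 − 8.7 = 1.2
v=9: D̂ = 8 + 0.1·9 = 8.9; e = 8.7 − 8.9 = -0.2
v=11: D̂ = 8 + 0.1·11 = 9.1; e = 5.5 − 9.1 = -3.6
v=13: D̂ = 8 + 0.1·13 = 9.3; e = 12.3 − 9.3 = 3
v=15: D̂ = 8 + 0.1·15 = 9.5; e = 9.1 − 9.5 = -0.4
Largest |e| is 3.6 at v = 11, residual -3.6.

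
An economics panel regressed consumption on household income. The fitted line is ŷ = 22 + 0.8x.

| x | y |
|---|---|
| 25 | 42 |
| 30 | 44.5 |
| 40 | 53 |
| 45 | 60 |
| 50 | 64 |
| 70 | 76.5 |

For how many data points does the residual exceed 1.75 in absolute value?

2

x=25: ŷ = 22 + 0.8·25 = 42; e = 42 − 42 = 0
x=30: ŷ = 22 + 0.8·30 = 46; e = 44.5 − 46 = -1.5
x=40: ŷ = 22 + 0.8·40 = 54; e = 53 − 54 = -1
x=45: ŷ = 22 + 0.8·45 = 58; e = 60 − 58 = 2
x=50: ŷ = 22 + 0.8·50 = 62; e = 64 − 62 = 2
x=70: ŷ = 22 + 0.8·70 = 78; e = 76.5 − 78 = -1.5
|e| > 1.75: x=45 (|e|=2), x=50 (|e|=2) → 2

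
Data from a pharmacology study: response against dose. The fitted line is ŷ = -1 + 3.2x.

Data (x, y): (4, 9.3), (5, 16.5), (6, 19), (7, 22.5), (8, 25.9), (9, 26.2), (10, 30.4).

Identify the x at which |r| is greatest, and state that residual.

x=4: ŷ = -1 + 3.2·4 = 11.8; r = 9.3 − 11.8 = -2.5
x=5: ŷ = -1 + 3.2·5 = 15; r = 16.5 − 15 = 1.5
x=6: ŷ = -1 + 3.2·6 = 18.2; r = 19 − 18.2 = 0.8
x=7: ŷ = -1 + 3.2·7 = 21.4; r = 22.5 − 21.4 = 1.1
x=8: ŷ = -1 + 3.2·8 = 24.6; r = 25.9 − 24.6 = 1.3
x=9: ŷ = -1 + 3.2·9 = 27.8; r = 26.2 − 27.8 = -1.6
x=10: ŷ = -1 + 3.2·10 = 31; r = 30.4 − 31 = -0.6
Largest |r| is 2.5 at x = 4, residual -2.5.

x = 4, r = -2.5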